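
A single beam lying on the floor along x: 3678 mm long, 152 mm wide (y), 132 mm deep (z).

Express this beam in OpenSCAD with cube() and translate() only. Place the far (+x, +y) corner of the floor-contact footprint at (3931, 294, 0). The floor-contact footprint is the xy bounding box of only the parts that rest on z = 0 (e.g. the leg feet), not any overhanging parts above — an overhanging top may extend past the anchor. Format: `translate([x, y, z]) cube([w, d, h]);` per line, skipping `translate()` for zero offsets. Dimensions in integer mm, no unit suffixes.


translate([253, 142, 0]) cube([3678, 152, 132]);


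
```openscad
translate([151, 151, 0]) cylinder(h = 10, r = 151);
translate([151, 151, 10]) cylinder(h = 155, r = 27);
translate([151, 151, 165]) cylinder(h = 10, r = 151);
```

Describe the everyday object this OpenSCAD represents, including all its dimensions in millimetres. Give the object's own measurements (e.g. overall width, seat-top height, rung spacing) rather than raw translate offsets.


A spool: two coaxial disc flanges of radius 151 mm and thickness 10 mm, joined by a core cylinder of radius 27 mm and height 155 mm. The lower flange rests on z = 0 and the three cylinders share a vertical axis.


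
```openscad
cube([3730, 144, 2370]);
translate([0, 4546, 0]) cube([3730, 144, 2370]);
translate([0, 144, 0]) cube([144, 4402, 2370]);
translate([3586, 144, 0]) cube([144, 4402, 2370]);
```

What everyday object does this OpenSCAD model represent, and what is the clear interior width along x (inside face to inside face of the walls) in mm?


A house (or room) frame. The interior width is 3442 mm.

Four 2370 mm walls enclosing a rectangle with no floor or roof — a room or house frame. Outside width is 3730 mm and wall thickness is 144 mm, so the interior width is 3730 − 2 × 144 = 3442 mm.


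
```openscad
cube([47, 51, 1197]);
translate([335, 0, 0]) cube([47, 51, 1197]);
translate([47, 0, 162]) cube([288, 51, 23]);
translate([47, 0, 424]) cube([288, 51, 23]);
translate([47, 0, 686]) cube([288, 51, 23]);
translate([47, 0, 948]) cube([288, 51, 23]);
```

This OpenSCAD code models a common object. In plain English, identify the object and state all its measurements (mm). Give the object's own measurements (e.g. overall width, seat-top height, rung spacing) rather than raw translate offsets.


A straight ladder. Two 47×51 mm vertical rails, 1197 mm tall, stand 382 mm apart (outside-to-outside) with their front faces coplanar on the −y side. 4 rungs, each 51 mm deep and 23 mm tall, span between the inner faces of the rails, front faces flush with the rails. The lowest rung's underside is at z = 162 mm and rungs are spaced 262 mm apart (underside to underside).


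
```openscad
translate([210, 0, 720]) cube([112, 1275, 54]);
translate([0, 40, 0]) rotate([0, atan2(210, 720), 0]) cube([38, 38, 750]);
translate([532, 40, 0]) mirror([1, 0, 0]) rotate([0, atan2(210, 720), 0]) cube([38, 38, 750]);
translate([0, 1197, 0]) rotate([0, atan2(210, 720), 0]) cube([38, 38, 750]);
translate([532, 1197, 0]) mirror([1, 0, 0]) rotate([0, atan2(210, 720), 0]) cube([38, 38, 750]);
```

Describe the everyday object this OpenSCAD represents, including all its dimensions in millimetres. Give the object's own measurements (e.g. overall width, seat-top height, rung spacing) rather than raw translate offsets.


A sawhorse. A 112×1275×54 mm beam (x, y, z) sits on two A-frame leg pairs. Each pair is two raked legs of 38×38 mm section (38 mm along y) splaying symmetrically in x. Each leg rises 720 mm vertically over 210 mm of horizontal reach and is 750 mm long along its own axis. Every leg's outer bottom edge rests on the floor and its outer top edge meets a bottom edge of the beam — the left legs (tilting toward +x) meet the beam's −x bottom edge, the right legs (their mirror images, tilting toward −x) meet its +x bottom edge — so the leg tops tuck under the beam, the beam's underside is 720 mm above the floor, and the feet are 532 mm apart outside-to-outside with the beam centred between them. The two leg pairs are set in 40 mm from either end of the beam.


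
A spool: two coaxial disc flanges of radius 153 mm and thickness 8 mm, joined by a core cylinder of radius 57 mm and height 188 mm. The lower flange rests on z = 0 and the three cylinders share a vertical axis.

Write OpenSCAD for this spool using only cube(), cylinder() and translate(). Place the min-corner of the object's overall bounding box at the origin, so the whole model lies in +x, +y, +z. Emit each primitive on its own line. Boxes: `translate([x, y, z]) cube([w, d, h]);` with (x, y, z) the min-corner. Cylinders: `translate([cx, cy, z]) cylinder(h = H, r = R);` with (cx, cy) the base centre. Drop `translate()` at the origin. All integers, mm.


translate([153, 153, 0]) cylinder(h = 8, r = 153);
translate([153, 153, 8]) cylinder(h = 188, r = 57);
translate([153, 153, 196]) cylinder(h = 8, r = 153);


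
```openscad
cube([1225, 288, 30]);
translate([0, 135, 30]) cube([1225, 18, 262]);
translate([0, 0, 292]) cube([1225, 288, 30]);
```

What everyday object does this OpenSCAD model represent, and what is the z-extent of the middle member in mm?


An I-beam. The web height is 262 mm.

Two wide flanges with a thin centred web — an I-beam. Overall 322 mm minus two 30 mm flanges gives a web of 322 − 2·30 = 262 mm.


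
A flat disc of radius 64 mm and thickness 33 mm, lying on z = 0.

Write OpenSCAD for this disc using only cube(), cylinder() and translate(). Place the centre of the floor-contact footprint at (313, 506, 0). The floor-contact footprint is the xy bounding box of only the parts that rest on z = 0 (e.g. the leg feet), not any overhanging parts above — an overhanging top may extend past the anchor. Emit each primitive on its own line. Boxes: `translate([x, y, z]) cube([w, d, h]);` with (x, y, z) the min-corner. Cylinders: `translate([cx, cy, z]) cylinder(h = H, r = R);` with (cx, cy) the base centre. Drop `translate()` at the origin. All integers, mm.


translate([313, 506, 0]) cylinder(h = 33, r = 64);


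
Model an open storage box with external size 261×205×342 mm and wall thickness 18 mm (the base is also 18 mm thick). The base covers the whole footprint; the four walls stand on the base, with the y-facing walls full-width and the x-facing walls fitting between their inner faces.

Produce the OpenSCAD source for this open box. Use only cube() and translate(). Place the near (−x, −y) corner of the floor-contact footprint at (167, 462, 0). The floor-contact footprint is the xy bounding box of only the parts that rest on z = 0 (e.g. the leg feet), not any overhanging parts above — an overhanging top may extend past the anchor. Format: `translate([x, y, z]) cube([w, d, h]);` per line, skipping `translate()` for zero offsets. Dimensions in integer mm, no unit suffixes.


translate([167, 462, 0]) cube([261, 205, 18]);
translate([167, 462, 18]) cube([261, 18, 324]);
translate([167, 649, 18]) cube([261, 18, 324]);
translate([167, 480, 18]) cube([18, 169, 324]);
translate([410, 480, 18]) cube([18, 169, 324]);


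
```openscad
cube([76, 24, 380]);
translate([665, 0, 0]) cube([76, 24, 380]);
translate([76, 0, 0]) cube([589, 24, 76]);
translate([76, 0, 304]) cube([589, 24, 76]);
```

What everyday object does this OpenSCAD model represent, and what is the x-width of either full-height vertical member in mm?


A picture frame. The border width is 76 mm.

Four thin pieces enclosing a rectangular opening — a picture frame. The two full-height stiles are 380 mm tall; the top rail sits at z = 304 and is 76 mm tall, so the border above the opening is 380 − 304 = 76 mm, matching the stile x-width.


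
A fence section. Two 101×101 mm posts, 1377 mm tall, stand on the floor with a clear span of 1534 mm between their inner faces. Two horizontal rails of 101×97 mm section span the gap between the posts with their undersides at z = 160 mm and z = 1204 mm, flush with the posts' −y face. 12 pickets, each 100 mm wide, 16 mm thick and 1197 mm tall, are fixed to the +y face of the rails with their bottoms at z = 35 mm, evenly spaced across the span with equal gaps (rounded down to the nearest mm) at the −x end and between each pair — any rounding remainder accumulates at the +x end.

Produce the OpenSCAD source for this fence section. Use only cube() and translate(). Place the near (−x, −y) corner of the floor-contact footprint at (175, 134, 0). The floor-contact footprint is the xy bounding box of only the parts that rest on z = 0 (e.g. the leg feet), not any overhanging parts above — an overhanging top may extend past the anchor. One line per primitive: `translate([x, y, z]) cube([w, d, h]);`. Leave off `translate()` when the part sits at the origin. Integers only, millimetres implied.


translate([175, 134, 0]) cube([101, 101, 1377]);
translate([1810, 134, 0]) cube([101, 101, 1377]);
translate([276, 134, 160]) cube([1534, 101, 97]);
translate([276, 134, 1204]) cube([1534, 101, 97]);
translate([301, 235, 35]) cube([100, 16, 1197]);
translate([426, 235, 35]) cube([100, 16, 1197]);
translate([551, 235, 35]) cube([100, 16, 1197]);
translate([676, 235, 35]) cube([100, 16, 1197]);
translate([801, 235, 35]) cube([100, 16, 1197]);
translate([926, 235, 35]) cube([100, 16, 1197]);
translate([1051, 235, 35]) cube([100, 16, 1197]);
translate([1176, 235, 35]) cube([100, 16, 1197]);
translate([1301, 235, 35]) cube([100, 16, 1197]);
translate([1426, 235, 35]) cube([100, 16, 1197]);
translate([1551, 235, 35]) cube([100, 16, 1197]);
translate([1676, 235, 35]) cube([100, 16, 1197]);


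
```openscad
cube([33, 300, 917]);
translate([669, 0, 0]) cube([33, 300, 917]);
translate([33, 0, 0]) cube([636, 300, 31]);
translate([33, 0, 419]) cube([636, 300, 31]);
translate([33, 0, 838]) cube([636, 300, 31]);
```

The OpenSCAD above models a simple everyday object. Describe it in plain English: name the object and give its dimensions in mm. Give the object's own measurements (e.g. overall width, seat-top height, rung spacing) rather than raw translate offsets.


An open bookshelf. Two side panels, each 33 mm thick, 300 mm deep and 917 mm tall, stand 702 mm apart (outside-to-outside). Between them sit 3 shelves, each 31 mm thick and 300 mm deep, spanning the full gap between the sides. The bottom shelf rests on the floor (its underside at z = 0) and the clear gap between one shelf's top and the next shelf's underside is 388 mm.


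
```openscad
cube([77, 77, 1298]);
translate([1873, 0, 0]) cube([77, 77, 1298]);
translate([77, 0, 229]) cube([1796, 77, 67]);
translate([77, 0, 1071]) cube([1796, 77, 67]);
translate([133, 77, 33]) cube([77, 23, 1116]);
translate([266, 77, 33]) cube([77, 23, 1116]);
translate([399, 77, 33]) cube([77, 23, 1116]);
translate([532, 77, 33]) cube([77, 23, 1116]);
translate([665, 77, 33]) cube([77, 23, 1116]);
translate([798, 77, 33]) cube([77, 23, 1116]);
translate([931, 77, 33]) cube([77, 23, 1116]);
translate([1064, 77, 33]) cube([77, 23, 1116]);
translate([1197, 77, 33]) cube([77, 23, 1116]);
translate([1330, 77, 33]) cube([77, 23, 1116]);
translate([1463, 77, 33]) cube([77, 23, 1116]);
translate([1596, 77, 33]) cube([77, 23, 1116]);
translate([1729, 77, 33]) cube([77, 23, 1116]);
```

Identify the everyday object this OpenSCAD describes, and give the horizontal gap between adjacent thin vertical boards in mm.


A fence section. The picket gap is 56 mm.

Two posts, two rails, 13 pickets — a fence section. Span 1796 mm holds 13 pickets of 77 mm with 14 equal gaps: ⌊(1796 − 13·77) / 14⌋ = 56 mm.


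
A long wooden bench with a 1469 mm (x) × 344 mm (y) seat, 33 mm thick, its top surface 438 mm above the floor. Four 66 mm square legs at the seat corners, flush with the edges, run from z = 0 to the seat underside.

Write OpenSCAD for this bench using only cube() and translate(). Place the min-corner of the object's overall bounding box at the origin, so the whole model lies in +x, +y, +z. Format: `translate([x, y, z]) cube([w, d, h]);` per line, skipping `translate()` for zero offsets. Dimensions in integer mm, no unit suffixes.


translate([0, 0, 405]) cube([1469, 344, 33]);
cube([66, 66, 405]);
translate([0, 278, 0]) cube([66, 66, 405]);
translate([1403, 0, 0]) cube([66, 66, 405]);
translate([1403, 278, 0]) cube([66, 66, 405]);


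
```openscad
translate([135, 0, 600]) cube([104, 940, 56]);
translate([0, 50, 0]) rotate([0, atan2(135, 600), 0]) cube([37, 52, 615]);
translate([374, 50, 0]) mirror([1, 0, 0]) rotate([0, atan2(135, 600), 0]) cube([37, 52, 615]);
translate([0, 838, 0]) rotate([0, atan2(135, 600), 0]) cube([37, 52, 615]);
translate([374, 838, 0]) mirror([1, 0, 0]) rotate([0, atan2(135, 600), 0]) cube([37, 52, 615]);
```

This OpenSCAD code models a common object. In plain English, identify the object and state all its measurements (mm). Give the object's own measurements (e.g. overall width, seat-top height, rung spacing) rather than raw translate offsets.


A sawhorse. A 104×940×56 mm beam (x, y, z) sits on two A-frame leg pairs. Each pair is two raked legs of 37×52 mm section (52 mm along y) splaying symmetrically in x. Each leg rises 600 mm vertically over 135 mm of horizontal reach and is 615 mm long along its own axis. Every leg's outer bottom edge rests on the floor and its outer top edge meets a bottom edge of the beam — the left legs (tilting toward +x) meet the beam's −x bottom edge, the right legs (their mirror images, tilting toward −x) meet its +x bottom edge — so the leg tops tuck under the beam, the beam's underside is 600 mm above the floor, and the feet are 374 mm apart outside-to-outside with the beam centred between them. The two leg pairs are set in 50 mm from either end of the beam.


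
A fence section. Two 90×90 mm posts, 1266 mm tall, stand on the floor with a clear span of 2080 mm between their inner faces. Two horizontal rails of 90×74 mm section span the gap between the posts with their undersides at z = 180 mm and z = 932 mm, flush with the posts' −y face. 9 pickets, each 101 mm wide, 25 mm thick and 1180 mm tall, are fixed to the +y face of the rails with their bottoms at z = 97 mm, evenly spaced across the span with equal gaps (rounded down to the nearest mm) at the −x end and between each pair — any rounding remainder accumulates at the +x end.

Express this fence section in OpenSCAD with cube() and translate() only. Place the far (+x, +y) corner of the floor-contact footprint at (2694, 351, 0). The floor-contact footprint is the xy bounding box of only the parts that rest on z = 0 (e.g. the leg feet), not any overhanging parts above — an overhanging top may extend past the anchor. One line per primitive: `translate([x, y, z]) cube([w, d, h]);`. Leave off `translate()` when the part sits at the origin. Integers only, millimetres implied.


translate([434, 261, 0]) cube([90, 90, 1266]);
translate([2604, 261, 0]) cube([90, 90, 1266]);
translate([524, 261, 180]) cube([2080, 90, 74]);
translate([524, 261, 932]) cube([2080, 90, 74]);
translate([641, 351, 97]) cube([101, 25, 1180]);
translate([859, 351, 97]) cube([101, 25, 1180]);
translate([1077, 351, 97]) cube([101, 25, 1180]);
translate([1295, 351, 97]) cube([101, 25, 1180]);
translate([1513, 351, 97]) cube([101, 25, 1180]);
translate([1731, 351, 97]) cube([101, 25, 1180]);
translate([1949, 351, 97]) cube([101, 25, 1180]);
translate([2167, 351, 97]) cube([101, 25, 1180]);
translate([2385, 351, 97]) cube([101, 25, 1180]);


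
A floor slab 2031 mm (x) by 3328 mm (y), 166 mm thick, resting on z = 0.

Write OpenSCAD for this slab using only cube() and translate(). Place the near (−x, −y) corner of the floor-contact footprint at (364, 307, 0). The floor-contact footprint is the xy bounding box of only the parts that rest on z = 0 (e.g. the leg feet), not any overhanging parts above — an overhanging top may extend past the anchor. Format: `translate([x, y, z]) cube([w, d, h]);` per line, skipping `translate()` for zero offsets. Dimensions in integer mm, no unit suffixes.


translate([364, 307, 0]) cube([2031, 3328, 166]);


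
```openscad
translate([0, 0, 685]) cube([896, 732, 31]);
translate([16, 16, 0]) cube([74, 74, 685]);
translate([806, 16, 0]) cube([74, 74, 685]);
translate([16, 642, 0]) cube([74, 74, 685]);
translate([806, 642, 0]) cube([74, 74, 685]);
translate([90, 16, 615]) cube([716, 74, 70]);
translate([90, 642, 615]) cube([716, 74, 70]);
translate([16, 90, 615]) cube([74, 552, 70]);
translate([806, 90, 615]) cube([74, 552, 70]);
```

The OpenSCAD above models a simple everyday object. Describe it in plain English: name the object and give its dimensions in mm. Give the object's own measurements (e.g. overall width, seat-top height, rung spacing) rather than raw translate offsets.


A rectangular dining table. The top is 896×732×31 mm with its upper surface at z = 716 mm. It stands on four 74×74 mm square legs, each inset 16 mm from the nearest pair of top edges, running from the floor to the underside of the top. Four apron rails, 74 mm thick and 70 mm tall, run between adjacent legs with their top edges flush with the underside of the top and their outer faces flush with the legs' outer faces.


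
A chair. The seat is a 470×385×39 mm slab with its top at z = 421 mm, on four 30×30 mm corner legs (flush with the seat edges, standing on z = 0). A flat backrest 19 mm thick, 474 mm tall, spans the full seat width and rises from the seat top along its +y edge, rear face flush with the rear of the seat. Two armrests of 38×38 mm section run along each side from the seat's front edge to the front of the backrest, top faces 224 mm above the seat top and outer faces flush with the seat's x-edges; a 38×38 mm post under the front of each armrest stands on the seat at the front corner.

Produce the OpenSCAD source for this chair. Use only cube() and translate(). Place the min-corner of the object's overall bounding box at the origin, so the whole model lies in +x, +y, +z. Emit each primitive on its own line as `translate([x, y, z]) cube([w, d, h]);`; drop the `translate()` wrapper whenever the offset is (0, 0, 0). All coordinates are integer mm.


translate([0, 0, 382]) cube([470, 385, 39]);
cube([30, 30, 382]);
translate([440, 0, 0]) cube([30, 30, 382]);
translate([0, 355, 0]) cube([30, 30, 382]);
translate([440, 355, 0]) cube([30, 30, 382]);
translate([0, 366, 421]) cube([470, 19, 474]);
translate([0, 0, 607]) cube([38, 366, 38]);
translate([432, 0, 607]) cube([38, 366, 38]);
translate([0, 0, 421]) cube([38, 38, 186]);
translate([432, 0, 421]) cube([38, 38, 186]);


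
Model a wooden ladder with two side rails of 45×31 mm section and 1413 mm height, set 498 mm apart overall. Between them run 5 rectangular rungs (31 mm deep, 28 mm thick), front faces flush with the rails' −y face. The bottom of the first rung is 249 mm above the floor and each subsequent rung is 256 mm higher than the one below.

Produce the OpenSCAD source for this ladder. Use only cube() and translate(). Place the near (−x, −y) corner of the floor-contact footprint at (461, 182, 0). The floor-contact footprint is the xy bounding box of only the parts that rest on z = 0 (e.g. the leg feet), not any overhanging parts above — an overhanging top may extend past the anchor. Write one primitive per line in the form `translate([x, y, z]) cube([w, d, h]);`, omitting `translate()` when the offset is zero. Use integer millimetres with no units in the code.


translate([461, 182, 0]) cube([45, 31, 1413]);
translate([914, 182, 0]) cube([45, 31, 1413]);
translate([506, 182, 249]) cube([408, 31, 28]);
translate([506, 182, 505]) cube([408, 31, 28]);
translate([506, 182, 761]) cube([408, 31, 28]);
translate([506, 182, 1017]) cube([408, 31, 28]);
translate([506, 182, 1273]) cube([408, 31, 28]);


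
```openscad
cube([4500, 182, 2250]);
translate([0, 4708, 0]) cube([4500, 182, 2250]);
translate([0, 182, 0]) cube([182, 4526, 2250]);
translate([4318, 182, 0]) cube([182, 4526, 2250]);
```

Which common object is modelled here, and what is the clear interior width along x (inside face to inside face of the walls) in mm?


A house (or room) frame. The interior width is 4136 mm.

Four 2250 mm walls enclosing a rectangle with no floor or roof — a room or house frame. Outside width is 4500 mm and wall thickness is 182 mm, so the interior width is 4500 − 2 × 182 = 4136 mm.


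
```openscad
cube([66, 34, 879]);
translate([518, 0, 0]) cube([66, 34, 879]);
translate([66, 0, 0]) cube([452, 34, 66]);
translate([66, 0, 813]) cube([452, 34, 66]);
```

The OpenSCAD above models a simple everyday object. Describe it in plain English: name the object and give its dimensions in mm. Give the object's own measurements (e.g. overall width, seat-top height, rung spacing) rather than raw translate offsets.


A rectangular picture frame lying in the x–z plane (depth along y). The opening is 452 mm wide (x) by 747 mm tall (z), surrounded by a border 66 mm wide on all four sides. The frame is 34 mm deep and is made of two full-height vertical stiles with two horizontal rails fitted between them.


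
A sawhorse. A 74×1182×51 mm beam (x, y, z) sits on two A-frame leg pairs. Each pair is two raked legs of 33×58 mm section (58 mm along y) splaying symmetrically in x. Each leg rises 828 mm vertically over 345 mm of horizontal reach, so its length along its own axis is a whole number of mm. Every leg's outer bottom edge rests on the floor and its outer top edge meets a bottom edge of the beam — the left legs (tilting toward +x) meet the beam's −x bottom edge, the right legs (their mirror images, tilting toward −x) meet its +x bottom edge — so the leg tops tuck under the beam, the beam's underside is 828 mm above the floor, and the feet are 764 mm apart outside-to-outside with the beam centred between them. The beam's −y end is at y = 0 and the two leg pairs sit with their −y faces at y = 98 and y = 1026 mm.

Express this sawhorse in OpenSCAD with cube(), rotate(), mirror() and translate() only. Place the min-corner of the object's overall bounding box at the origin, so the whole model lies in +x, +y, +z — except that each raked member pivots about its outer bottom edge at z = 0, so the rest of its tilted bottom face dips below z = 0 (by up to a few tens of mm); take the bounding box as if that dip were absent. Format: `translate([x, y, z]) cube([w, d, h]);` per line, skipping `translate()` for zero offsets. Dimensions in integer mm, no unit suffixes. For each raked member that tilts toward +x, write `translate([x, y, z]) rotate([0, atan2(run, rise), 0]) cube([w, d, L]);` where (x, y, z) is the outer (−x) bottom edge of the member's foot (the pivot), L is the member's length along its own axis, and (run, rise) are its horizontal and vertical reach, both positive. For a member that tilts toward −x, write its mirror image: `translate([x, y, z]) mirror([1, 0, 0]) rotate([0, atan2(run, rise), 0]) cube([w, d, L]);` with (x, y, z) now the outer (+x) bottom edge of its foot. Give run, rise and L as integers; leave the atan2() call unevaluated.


translate([345, 0, 828]) cube([74, 1182, 51]);
translate([0, 98, 0]) rotate([0, atan2(345, 828), 0]) cube([33, 58, 897]);
translate([764, 98, 0]) mirror([1, 0, 0]) rotate([0, atan2(345, 828), 0]) cube([33, 58, 897]);
translate([0, 1026, 0]) rotate([0, atan2(345, 828), 0]) cube([33, 58, 897]);
translate([764, 1026, 0]) mirror([1, 0, 0]) rotate([0, atan2(345, 828), 0]) cube([33, 58, 897]);


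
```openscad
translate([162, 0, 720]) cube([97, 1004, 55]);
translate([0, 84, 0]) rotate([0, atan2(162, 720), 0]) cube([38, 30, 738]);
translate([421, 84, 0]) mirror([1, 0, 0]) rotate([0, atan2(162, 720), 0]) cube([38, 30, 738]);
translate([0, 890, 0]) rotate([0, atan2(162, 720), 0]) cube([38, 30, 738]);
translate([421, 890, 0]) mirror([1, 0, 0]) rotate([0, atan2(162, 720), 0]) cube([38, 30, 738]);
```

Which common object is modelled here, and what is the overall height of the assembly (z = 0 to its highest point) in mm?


A sawhorse. The overall height is 775 mm.

A beam across two mirrored pairs of raked legs — a sawhorse. The beam's underside is at z = 720 (matching the legs' vertical rise in atan2(162, 720)) and the beam is 55 mm tall, so its top is at 720 + 55 = 775 mm. The raked legs top out at the beam's underside, so that is the highest point.


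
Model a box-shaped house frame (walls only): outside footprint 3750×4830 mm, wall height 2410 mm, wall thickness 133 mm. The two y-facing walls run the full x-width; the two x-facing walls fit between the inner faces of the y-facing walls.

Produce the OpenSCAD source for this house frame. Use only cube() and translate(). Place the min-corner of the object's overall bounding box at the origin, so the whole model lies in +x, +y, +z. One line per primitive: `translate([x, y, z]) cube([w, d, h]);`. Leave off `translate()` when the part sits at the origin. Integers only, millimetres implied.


cube([3750, 133, 2410]);
translate([0, 4697, 0]) cube([3750, 133, 2410]);
translate([0, 133, 0]) cube([133, 4564, 2410]);
translate([3617, 133, 0]) cube([133, 4564, 2410]);


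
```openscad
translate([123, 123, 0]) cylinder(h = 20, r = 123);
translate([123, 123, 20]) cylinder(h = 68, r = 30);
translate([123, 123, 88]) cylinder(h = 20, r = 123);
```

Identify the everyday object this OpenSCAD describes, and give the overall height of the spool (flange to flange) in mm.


A spool. The overall height is 108 mm.

Three coaxial cylinders, large–small–large — a spool. Two 20 mm flanges and a 68 mm core give 20 + 68 + 20 = 108 mm.


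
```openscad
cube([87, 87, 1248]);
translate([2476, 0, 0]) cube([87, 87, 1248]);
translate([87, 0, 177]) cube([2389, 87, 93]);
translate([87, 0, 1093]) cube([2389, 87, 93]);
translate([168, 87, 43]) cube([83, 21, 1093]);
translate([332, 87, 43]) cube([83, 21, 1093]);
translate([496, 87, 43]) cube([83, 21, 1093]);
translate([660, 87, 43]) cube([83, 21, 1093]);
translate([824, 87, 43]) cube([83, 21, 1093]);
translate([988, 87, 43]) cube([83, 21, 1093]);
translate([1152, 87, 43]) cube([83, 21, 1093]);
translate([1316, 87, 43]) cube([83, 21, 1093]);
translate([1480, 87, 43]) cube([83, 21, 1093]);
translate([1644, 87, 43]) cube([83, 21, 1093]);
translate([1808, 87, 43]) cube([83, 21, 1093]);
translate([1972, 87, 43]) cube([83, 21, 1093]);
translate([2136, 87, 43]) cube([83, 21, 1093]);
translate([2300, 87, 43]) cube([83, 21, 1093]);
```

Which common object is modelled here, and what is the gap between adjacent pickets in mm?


A fence section. The picket gap is 81 mm.

Two posts, two rails, 14 pickets — a fence section. Span 2389 mm holds 14 pickets of 83 mm with 15 equal gaps: ⌊(2389 − 14·83) / 15⌋ = 81 mm.


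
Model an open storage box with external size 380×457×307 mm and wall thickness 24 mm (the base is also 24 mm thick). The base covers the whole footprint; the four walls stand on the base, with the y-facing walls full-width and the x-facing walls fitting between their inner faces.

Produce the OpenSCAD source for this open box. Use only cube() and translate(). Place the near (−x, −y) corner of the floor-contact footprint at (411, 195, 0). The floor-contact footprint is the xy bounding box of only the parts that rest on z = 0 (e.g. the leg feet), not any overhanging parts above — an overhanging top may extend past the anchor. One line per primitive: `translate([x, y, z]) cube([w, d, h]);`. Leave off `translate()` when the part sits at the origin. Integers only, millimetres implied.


translate([411, 195, 0]) cube([380, 457, 24]);
translate([411, 195, 24]) cube([380, 24, 283]);
translate([411, 628, 24]) cube([380, 24, 283]);
translate([411, 219, 24]) cube([24, 409, 283]);
translate([767, 219, 24]) cube([24, 409, 283]);


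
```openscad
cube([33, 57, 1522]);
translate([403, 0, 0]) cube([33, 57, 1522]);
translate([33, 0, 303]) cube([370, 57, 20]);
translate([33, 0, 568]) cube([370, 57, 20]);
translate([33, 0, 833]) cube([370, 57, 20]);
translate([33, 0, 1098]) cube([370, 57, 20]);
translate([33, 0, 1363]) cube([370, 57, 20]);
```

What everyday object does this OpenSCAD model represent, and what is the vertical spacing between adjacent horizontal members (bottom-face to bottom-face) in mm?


A ladder. The rung spacing is 265 mm.

Two tall 33×57 posts with 5 short bars between them — a ladder. Adjacent rungs sit at z = 303 and z = 568, so the spacing is 568 − 303 = 265 mm.


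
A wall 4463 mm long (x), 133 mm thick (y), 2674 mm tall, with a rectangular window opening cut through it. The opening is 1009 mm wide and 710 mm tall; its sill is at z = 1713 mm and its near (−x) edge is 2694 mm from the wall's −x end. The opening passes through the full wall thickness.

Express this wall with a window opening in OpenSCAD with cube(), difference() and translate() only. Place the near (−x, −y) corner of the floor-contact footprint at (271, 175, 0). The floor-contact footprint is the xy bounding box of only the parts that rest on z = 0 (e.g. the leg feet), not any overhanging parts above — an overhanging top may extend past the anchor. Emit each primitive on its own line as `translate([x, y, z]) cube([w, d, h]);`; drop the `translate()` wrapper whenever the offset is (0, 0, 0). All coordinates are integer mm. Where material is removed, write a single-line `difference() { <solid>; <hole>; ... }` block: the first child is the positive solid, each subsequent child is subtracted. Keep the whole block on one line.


difference() { translate([271, 175, 0]) cube([4463, 133, 2674]); translate([2965, 175, 1713]) cube([1009, 133, 710]); }


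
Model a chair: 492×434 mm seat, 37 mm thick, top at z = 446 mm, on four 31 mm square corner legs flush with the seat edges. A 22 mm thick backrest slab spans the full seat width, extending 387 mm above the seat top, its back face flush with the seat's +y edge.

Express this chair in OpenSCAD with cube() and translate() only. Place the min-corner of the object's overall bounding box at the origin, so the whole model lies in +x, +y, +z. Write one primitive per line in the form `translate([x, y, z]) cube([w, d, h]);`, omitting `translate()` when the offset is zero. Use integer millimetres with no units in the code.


translate([0, 0, 409]) cube([492, 434, 37]);
cube([31, 31, 409]);
translate([461, 0, 0]) cube([31, 31, 409]);
translate([0, 403, 0]) cube([31, 31, 409]);
translate([461, 403, 0]) cube([31, 31, 409]);
translate([0, 412, 446]) cube([492, 22, 387]);


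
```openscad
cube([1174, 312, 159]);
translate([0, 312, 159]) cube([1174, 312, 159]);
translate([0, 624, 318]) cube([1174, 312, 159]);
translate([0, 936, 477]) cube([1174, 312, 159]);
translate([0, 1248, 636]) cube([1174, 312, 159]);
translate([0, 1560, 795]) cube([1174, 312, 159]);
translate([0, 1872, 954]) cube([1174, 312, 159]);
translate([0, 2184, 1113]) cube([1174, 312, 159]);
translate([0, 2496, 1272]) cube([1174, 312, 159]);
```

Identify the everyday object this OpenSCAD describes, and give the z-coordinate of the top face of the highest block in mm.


A staircase. The total rise is 1431 mm.

9 identical blocks, each offset up and back from the previous — a staircase. Each step is 159 mm tall and there are 9 of them, so the total rise is 9 × 159 = 1431 mm.


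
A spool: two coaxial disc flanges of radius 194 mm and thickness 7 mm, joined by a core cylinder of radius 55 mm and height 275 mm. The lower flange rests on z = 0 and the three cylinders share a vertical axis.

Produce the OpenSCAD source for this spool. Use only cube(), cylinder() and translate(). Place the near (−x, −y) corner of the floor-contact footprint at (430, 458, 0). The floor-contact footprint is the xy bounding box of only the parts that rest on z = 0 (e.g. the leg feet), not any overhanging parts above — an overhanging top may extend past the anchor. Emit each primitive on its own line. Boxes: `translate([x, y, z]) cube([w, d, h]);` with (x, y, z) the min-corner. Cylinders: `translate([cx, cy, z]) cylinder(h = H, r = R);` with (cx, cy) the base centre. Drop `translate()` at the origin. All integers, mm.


translate([624, 652, 0]) cylinder(h = 7, r = 194);
translate([624, 652, 7]) cylinder(h = 275, r = 55);
translate([624, 652, 282]) cylinder(h = 7, r = 194);


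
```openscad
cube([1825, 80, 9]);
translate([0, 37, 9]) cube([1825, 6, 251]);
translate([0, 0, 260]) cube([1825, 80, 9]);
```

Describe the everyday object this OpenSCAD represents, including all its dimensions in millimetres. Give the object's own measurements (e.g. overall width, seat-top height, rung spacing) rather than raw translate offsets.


An I-beam lying along x, 1825 mm long. Overall section height 269 mm. Two flanges 80 mm wide (y) and 9 mm thick, one on the floor and one at the top; a web 6 mm thick runs between them, centred on the flange width.


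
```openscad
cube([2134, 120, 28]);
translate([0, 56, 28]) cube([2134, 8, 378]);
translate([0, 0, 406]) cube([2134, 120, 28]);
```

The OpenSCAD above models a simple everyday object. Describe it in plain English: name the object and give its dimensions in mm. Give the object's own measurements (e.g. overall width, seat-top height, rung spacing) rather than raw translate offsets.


An I-beam lying along x, 2134 mm long. Overall section height 434 mm. Two flanges 120 mm wide (y) and 28 mm thick, one on the floor and one at the top; a web 8 mm thick runs between them, centred on the flange width.


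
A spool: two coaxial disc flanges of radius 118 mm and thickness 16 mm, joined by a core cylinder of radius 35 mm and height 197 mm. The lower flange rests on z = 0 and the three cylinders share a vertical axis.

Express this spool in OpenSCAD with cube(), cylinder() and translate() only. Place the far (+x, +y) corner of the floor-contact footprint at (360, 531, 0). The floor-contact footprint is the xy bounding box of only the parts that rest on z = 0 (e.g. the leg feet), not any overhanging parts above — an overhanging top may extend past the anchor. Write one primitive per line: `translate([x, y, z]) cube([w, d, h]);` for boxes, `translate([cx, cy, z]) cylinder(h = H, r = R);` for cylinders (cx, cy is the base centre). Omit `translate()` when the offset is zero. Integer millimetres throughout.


translate([242, 413, 0]) cylinder(h = 16, r = 118);
translate([242, 413, 16]) cylinder(h = 197, r = 35);
translate([242, 413, 213]) cylinder(h = 16, r = 118);


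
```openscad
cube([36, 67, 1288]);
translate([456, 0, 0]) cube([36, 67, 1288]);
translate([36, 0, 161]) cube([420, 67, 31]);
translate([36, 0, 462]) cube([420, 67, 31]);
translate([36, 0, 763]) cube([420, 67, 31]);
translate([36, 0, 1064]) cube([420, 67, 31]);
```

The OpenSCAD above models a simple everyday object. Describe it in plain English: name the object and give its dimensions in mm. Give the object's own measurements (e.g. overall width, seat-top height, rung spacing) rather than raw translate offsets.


A straight ladder. Two 36×67 mm vertical rails, 1288 mm tall, stand 492 mm apart (outside-to-outside) with their front faces coplanar on the −y side. 4 rungs, each 67 mm deep and 31 mm tall, span between the inner faces of the rails, front faces flush with the rails. The lowest rung's underside is at z = 161 mm and rungs are spaced 301 mm apart (underside to underside).


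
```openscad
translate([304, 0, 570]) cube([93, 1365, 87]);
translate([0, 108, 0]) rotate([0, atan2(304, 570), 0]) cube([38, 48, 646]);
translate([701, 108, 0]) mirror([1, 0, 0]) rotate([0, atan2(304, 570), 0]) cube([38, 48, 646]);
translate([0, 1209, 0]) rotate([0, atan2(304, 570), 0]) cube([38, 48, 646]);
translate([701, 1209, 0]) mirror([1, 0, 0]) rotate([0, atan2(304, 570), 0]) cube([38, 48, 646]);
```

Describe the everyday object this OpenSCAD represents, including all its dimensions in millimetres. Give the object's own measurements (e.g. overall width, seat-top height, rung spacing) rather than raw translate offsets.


A sawhorse. A 93×1365×87 mm beam (x, y, z) sits on two A-frame leg pairs. Each pair is two raked legs of 38×48 mm section (48 mm along y) splaying symmetrically in x. Each leg rises 570 mm vertically over 304 mm of horizontal reach and is 646 mm long along its own axis. Every leg's outer bottom edge rests on the floor and its outer top edge meets a bottom edge of the beam — the left legs (tilting toward +x) meet the beam's −x bottom edge, the right legs (their mirror images, tilting toward −x) meet its +x bottom edge — so the leg tops tuck under the beam, the beam's underside is 570 mm above the floor, and the feet are 701 mm apart outside-to-outside with the beam centred between them. The two leg pairs are set in 108 mm from either end of the beam.


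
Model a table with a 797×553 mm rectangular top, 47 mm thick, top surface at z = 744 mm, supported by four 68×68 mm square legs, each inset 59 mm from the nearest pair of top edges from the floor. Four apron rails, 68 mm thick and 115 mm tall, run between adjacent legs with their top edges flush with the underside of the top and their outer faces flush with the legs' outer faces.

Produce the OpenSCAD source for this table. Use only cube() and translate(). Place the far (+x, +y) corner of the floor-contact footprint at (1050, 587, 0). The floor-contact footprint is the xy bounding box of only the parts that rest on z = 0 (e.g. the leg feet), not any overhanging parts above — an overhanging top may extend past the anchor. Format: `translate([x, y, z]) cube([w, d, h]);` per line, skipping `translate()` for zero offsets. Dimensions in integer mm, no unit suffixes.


translate([312, 93, 697]) cube([797, 553, 47]);
translate([371, 152, 0]) cube([68, 68, 697]);
translate([982, 152, 0]) cube([68, 68, 697]);
translate([371, 519, 0]) cube([68, 68, 697]);
translate([982, 519, 0]) cube([68, 68, 697]);
translate([439, 152, 582]) cube([543, 68, 115]);
translate([439, 519, 582]) cube([543, 68, 115]);
translate([371, 220, 582]) cube([68, 299, 115]);
translate([982, 220, 582]) cube([68, 299, 115]);


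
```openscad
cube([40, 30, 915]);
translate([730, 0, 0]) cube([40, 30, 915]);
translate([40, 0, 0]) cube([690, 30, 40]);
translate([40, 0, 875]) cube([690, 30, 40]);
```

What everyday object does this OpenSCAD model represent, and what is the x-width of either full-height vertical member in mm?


A picture frame. The border width is 40 mm.

Four thin pieces enclosing a rectangular opening — a picture frame. The two full-height stiles are 915 mm tall; the top rail sits at z = 875 and is 40 mm tall, so the border above the opening is 915 − 875 = 40 mm, matching the stile x-width.


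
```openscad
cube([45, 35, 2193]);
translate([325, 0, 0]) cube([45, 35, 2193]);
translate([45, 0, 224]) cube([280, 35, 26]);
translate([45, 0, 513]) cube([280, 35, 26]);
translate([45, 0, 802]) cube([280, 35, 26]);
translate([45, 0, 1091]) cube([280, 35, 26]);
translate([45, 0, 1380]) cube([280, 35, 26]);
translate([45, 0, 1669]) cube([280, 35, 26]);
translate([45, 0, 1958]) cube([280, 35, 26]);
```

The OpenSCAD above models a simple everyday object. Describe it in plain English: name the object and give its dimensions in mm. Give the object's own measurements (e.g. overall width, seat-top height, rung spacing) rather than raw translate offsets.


A straight ladder. Two 45×35 mm vertical rails, 2193 mm tall, stand 370 mm apart (outside-to-outside) with their front faces coplanar on the −y side. 7 rungs, each 35 mm deep and 26 mm tall, span between the inner faces of the rails, front faces flush with the rails. The lowest rung's underside is at z = 224 mm and rungs are spaced 289 mm apart (underside to underside).


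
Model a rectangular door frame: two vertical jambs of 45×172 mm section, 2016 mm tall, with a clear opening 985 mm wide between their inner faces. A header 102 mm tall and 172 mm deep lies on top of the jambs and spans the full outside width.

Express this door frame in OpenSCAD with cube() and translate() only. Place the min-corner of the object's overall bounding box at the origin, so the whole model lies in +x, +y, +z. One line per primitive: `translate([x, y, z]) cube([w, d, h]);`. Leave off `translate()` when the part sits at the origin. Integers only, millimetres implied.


cube([45, 172, 2016]);
translate([1030, 0, 0]) cube([45, 172, 2016]);
translate([0, 0, 2016]) cube([1075, 172, 102]);
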